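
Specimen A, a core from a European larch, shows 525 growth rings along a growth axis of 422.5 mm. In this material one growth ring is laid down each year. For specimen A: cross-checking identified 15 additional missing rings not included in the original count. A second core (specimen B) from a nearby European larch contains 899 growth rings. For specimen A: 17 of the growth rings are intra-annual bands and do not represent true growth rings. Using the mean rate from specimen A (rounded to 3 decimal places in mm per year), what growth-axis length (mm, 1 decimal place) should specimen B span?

726.4 mm

Specimen A: correcting the raw count gives 525 − 17 + 15 = 523 true growth rings.
A: 422.5 mm over 523 years gives 422.5 / 523 ≈ 0.808 mm/yr.
B's length ≈ 0.808 × 899 = 726.4 mm.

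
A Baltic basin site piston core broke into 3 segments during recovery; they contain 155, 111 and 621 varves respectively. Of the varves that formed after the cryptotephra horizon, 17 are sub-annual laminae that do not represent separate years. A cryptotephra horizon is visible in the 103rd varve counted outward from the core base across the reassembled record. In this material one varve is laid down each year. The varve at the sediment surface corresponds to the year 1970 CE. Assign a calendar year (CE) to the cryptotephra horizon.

1203 CE

Total varves = 155 + 111 + 621 = 887.
Between varve 103 and the sediment surface there are 887 − 103 = 784 varves.
Removing the 17 false varves leaves 784 − 17 = 767 true varves beyond the cryptotephra horizon.
The varve at the sediment surface is 1970 CE, so the cryptotephra horizon dates to 1970 − 767 = 1203 CE.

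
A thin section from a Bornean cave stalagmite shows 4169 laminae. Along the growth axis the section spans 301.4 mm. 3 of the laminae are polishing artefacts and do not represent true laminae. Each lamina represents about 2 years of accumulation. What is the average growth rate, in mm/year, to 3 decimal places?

Adjusted count: 4169 − 3 = 4166 laminae.
4166 laminae at 2 years each span 4166 × 2 = 8332 years.
301.4 mm over 8332 years gives 301.4 / 8332 ≈ 0.036 mm/year.

0.036 mm/year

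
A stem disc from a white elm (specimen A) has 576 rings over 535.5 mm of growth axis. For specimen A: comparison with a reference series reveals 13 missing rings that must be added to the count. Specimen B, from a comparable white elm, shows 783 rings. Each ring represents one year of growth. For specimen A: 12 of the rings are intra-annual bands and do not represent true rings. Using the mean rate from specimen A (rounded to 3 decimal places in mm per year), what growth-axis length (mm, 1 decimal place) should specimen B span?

726.6 mm

Specimen A: correcting the raw count gives 576 − 12 + 13 = 577 true rings.
A: 535.5 mm over 577 years gives 535.5 / 577 ≈ 0.928 mm per year.
B's length ≈ 0.928 × 783 = 726.6 mm.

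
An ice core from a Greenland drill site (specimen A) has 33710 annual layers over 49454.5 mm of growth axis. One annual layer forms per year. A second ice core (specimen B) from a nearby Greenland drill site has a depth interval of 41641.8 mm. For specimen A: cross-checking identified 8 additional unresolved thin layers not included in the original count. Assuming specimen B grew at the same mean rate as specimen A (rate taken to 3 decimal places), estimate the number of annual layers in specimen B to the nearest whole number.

Specimen A: adjusted count: 33710 + 8 = 33718 annual layers.
A: 49454.5 mm over 33718 years gives 49454.5 / 33718 ≈ 1.467 mm/year.
Specimen B: 41641.8 mm / 1.467 mm per year = 28385.69 years ≈ 28386 annual layers.

28386 annual layers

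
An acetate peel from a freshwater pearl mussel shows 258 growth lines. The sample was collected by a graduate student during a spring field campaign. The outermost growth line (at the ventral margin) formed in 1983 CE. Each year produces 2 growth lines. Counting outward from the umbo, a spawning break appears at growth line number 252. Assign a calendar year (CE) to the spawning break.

1980 CE

258 − 252 = 6 growth lines lie beyond the spawning break toward the ventral margin.
6 growth lines at 2 per year is 6 / 2 = 3 years.
The growth line at the ventral margin is 1983 CE, so the spawning break dates to 1983 − 3 = 1980 CE.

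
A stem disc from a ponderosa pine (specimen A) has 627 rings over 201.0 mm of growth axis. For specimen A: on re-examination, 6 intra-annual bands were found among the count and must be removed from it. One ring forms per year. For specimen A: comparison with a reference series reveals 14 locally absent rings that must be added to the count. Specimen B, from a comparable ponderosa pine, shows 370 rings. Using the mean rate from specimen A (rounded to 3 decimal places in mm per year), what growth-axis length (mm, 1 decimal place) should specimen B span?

Specimen A: after corrections the count is 627 − 6 + 14 = 635 rings.
A: 201.0 mm over 635 years gives 201.0 / 635 ≈ 0.317 mm/year.
B's length ≈ 0.317 × 370 = 117.3 mm.

117.3 mm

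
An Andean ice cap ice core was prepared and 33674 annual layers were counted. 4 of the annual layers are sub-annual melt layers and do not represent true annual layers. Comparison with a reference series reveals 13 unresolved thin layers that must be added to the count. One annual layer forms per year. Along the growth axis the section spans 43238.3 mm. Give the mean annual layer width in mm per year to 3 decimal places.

Adjusted count: 33674 − 4 + 13 = 33683 annual layers.
Mean rate = 43238.3 mm / 33683 years ≈ 1.284 mm per year.

1.284 mm per year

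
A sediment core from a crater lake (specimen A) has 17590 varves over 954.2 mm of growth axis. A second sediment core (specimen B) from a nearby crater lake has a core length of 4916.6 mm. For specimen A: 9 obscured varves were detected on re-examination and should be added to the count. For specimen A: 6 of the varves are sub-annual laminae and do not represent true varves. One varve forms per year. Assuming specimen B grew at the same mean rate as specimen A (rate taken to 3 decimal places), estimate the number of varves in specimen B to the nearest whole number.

Specimen A: adjusted count: 17590 − 6 + 9 = 17593 varves.
A: Extension rate ≈ 954.2 / 17593 = 0.054 mm per year.
Specimen B: 4916.6 mm / 0.054 mm per year = 91048.15 years ≈ 91048 varves.

91048 varves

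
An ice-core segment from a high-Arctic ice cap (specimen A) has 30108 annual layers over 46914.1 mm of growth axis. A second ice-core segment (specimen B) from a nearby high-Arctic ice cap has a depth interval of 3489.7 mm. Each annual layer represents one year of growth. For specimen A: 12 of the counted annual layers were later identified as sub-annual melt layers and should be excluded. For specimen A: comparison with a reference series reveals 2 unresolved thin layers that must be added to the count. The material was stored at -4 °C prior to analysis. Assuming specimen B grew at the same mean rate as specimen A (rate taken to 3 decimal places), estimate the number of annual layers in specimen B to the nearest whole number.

Specimen A: adjusted count: 30108 − 12 + 2 = 30098 annual layers.
A: Extension rate ≈ 46914.1 / 30098 = 1.559 mm/yr.
B spans 3489.7 / 1.559 = 2238.42 years ≈ 2238 annual layers.

2238 annual layers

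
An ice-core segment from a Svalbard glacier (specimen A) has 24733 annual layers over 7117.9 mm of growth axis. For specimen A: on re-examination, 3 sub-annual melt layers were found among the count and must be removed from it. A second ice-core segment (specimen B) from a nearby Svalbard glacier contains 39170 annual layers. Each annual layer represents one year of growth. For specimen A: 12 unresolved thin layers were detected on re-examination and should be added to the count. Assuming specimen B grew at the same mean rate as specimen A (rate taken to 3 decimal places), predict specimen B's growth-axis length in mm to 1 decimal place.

Specimen A: adjusted count: 24733 − 3 + 12 = 24742 annual layers.
A: Extension rate ≈ 7117.9 / 24742 = 0.288 mm per year.
For B, 0.288 mm/year × 39170 years = 11281.0 mm.

11281.0 mm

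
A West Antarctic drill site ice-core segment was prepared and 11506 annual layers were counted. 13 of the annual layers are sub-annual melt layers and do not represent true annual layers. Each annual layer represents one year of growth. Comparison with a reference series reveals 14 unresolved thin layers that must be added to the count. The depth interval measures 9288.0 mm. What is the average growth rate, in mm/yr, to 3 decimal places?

Correcting the raw count gives 11506 − 13 + 14 = 11507 true annual layers.
9288.0 mm over 11507 years gives 9288.0 / 11507 ≈ 0.807 mm/yr.

0.807 mm/yr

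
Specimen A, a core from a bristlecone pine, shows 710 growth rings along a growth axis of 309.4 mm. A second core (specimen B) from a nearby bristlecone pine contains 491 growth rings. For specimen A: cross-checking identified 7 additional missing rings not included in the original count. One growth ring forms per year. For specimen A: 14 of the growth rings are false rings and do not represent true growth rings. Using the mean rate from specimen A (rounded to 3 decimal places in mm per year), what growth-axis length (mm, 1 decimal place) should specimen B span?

216.0 mm

Specimen A: after corrections the count is 710 − 14 + 7 = 703 growth rings.
A: Mean rate = 309.4 mm / 703 years ≈ 0.440 mm/yr.
For B, 0.440 mm/year × 491 years = 216.0 mm.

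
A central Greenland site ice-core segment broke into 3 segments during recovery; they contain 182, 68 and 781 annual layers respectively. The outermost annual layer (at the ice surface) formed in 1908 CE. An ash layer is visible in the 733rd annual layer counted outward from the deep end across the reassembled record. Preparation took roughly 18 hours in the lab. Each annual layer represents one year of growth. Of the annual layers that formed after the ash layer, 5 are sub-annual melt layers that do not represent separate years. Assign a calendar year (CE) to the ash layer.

Total annual layers = 182 + 68 + 781 = 1031.
The ash layer sits at annual layer 733 from the deep end, so 1031 − 733 = 298 annual layers formed after it.
Removing the 5 false annual layers leaves 298 − 5 = 293 true annual layers beyond the ash layer.
The annual layer at the ice surface is 1908 CE, so the ash layer dates to 1908 − 293 = 1615 CE.

1615 CE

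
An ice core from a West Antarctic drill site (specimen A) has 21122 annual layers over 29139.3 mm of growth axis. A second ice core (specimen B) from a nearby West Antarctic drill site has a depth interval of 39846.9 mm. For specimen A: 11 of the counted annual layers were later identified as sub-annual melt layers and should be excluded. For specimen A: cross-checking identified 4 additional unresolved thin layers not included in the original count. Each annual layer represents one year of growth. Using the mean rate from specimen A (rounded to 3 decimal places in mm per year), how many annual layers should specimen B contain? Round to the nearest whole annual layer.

Specimen A: true annual layer count = 21122 − 11 + 4 = 21115.
A: 29139.3 mm over 21115 years gives 29139.3 / 21115 ≈ 1.380 mm/yr.
Specimen B: 39846.9 mm / 1.380 mm per year = 28874.57 years ≈ 28875 annual layers.

28875 annual layers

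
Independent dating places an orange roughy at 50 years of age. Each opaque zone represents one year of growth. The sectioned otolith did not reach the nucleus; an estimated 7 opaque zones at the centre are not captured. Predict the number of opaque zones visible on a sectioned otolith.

43 opaque zones

Expected opaque zones over 50 years: 50.
Less the 7 uncaptured opaque zones: 50 − 7 = 43.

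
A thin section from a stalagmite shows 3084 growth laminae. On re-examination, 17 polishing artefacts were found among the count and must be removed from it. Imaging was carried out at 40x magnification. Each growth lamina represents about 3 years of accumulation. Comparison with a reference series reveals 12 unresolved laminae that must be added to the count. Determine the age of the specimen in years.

After corrections the count is 3084 − 17 + 12 = 3079 growth laminae.
Multiplying by 3 years per growth lamina: 3079 × 3 = 9237 years.

9237 yr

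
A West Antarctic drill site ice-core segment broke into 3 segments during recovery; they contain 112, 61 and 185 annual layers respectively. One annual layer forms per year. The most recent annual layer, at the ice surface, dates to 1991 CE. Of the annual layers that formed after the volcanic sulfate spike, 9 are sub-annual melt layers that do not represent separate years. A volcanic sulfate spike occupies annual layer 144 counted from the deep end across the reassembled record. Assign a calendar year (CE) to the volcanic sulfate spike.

1786 CE

Total annual layers = 112 + 61 + 185 = 358.
358 − 144 = 214 annual layers lie beyond the volcanic sulfate spike toward the ice surface.
Excluding 9 false annual layers: 214 − 9 = 205.
The annual layer at the ice surface is 1991 CE, so the volcanic sulfate spike dates to 1991 − 205 = 1786 CE.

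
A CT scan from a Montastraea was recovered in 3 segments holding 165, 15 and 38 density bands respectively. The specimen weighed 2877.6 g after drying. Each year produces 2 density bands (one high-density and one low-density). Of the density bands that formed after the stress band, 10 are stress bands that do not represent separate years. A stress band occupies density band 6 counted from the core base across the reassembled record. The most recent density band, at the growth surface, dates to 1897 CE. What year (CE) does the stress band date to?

Total density bands = 165 + 15 + 38 = 218.
218 − 6 = 212 density bands lie beyond the stress band toward the growth surface.
Removing the 10 false density bands leaves 212 − 10 = 202 true density bands beyond the stress band.
Dividing by 2 density bands per year: 202 / 2 = 101 years.
1897 − 101 = 1796 CE.

1796 CE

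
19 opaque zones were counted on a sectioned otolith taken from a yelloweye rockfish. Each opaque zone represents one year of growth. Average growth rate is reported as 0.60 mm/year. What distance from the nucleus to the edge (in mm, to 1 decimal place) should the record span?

11.4 mm

The record spans 19 years at 0.60 mm per year.
Length ≈ 0.60 × 19 = 11.4 mm.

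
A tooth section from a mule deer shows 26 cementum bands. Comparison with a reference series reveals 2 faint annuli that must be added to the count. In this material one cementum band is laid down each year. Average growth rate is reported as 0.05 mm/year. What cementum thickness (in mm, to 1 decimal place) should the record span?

Correcting the raw count gives 26 + 2 = 28 true cementum bands.
Length ≈ 0.05 × 28 = 1.4 mm.

1.4 mm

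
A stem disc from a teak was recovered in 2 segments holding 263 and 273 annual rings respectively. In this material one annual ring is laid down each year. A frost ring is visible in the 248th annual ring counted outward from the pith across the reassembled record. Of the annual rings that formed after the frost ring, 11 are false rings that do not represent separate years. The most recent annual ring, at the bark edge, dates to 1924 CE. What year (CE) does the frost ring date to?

1647 CE

Total annual rings = 263 + 273 = 536.
The frost ring sits at annual ring 248 from the pith, so 536 − 248 = 288 annual rings formed after it.
Excluding 11 false annual rings: 288 − 11 = 277.
The annual ring at the bark edge is 1924 CE, so the frost ring dates to 1924 − 277 = 1647 CE.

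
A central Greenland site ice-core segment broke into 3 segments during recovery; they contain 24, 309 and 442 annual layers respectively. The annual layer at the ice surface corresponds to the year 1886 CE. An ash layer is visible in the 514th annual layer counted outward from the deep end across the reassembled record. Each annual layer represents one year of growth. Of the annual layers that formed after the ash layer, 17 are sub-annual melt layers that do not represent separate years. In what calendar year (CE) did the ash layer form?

1642 CE

Total annual layers = 24 + 309 + 442 = 775.
Between annual layer 514 and the ice surface there are 775 − 514 = 261 annual layers.
261 − 17 false = 244 true annual layers after the ash layer.
1886 − 244 = 1642 CE.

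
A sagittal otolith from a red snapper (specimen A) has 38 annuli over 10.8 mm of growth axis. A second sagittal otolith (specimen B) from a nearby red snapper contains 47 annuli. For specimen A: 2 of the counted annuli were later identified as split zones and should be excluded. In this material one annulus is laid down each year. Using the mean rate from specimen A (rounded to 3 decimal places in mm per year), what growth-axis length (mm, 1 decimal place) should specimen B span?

14.1 mm

Specimen A: after corrections the count is 38 − 2 = 36 annuli.
A: 10.8 mm over 36 years gives 10.8 / 36 ≈ 0.300 mm per year.
B's length ≈ 0.300 × 47 = 14.1 mm.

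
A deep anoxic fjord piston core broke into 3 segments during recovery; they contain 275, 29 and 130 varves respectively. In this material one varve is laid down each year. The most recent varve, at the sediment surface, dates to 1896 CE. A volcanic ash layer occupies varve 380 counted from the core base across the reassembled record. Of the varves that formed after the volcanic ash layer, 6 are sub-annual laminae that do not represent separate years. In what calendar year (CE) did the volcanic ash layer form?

Total varves = 275 + 29 + 130 = 434.
Between varve 380 and the sediment surface there are 434 − 380 = 54 varves.
Removing the 6 false varves leaves 54 − 6 = 48 true varves beyond the volcanic ash layer.
1896 − 48 = 1848 CE.

1848 CE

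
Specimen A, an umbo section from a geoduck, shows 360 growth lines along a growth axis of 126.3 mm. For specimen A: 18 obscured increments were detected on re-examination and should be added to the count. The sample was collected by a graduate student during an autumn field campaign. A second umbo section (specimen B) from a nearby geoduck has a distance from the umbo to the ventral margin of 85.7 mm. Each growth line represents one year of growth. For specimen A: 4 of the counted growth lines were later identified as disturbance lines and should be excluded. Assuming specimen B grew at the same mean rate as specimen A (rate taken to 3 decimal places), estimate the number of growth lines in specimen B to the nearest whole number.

Specimen A: after corrections the count is 360 − 4 + 18 = 374 growth lines.
A: 126.3 mm over 374 years gives 126.3 / 374 ≈ 0.338 mm/year.
Specimen B: 85.7 mm / 0.338 mm per year = 253.55 years ≈ 254 growth lines.

254 growth lines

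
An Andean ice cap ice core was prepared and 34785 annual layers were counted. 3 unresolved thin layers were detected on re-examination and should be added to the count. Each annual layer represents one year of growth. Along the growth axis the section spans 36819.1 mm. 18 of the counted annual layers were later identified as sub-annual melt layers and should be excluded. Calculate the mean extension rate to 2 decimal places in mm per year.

After corrections the count is 34785 − 18 + 3 = 34770 annual layers.
Mean rate = 36819.1 mm / 34770 years ≈ 1.06 mm per year.

1.06 mm per year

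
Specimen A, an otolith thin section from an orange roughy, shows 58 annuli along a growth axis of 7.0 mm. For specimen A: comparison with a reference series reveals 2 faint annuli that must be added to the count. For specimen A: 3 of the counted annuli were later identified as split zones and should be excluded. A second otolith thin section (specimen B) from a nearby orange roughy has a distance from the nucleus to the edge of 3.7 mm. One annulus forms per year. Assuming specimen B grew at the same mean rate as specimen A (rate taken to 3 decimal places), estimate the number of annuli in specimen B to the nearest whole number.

30 annuli

Specimen A: after corrections the count is 58 − 3 + 2 = 57 annuli.
A: Extension rate ≈ 7.0 / 57 = 0.123 mm/yr.
For B, 3.7 / 0.123 = 30.08 years ≈ 30 annuli.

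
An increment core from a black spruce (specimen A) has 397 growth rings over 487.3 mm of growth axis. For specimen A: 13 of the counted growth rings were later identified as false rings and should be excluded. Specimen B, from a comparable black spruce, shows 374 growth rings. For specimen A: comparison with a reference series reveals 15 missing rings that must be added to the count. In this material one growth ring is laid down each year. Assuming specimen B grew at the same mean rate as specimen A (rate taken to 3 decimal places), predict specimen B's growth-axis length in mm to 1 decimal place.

Specimen A: correcting the raw count gives 397 − 13 + 15 = 399 true growth rings.
A: Mean rate = 487.3 mm / 399 years ≈ 1.221 mm per year.
B's length ≈ 1.221 × 374 = 456.7 mm.

456.7 mm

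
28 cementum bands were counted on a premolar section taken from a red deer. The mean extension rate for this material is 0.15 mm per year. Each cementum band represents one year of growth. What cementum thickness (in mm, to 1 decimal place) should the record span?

28 years of growth are recorded.
Length ≈ 0.15 × 28 = 4.2 mm.

4.2 mm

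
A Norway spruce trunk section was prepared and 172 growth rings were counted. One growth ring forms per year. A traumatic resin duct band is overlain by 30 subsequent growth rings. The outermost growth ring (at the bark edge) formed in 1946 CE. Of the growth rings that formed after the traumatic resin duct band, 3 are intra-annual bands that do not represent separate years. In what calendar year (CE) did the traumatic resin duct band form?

1919 CE

There are 30 growth rings younger than the traumatic resin duct band.
Excluding 3 false growth rings: 30 − 3 = 27.
The growth ring at the bark edge is 1946 CE, so the traumatic resin duct band dates to 1946 − 27 = 1919 CE.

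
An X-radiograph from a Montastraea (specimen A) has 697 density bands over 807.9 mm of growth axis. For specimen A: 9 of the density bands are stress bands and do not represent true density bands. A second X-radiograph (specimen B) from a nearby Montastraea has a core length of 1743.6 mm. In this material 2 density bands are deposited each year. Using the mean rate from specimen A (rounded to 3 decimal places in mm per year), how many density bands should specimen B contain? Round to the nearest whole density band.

1485 density bands

Specimen A: after corrections the count is 697 − 9 = 688 density bands.
Specimen A: 688 density bands at 2 per year is 688 / 2 = 344 years.
A: 807.9 mm over 344 years gives 807.9 / 344 ≈ 2.349 mm/year.
Specimen B: 1743.6 mm / 2.349 mm per year = 742.27 years; at 2 density bands per year that is 742.27 × 2 ≈ 1485 density bands.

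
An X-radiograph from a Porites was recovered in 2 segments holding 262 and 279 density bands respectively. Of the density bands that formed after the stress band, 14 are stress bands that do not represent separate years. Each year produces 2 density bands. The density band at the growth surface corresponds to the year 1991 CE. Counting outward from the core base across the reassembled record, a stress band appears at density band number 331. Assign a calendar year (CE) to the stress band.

1893 CE

Total density bands = 262 + 279 = 541.
Between density band 331 and the growth surface there are 541 − 331 = 210 density bands.
Removing the 14 false density bands leaves 210 − 14 = 196 true density bands beyond the stress band.
Dividing by 2 density bands per year: 196 / 2 = 98 years.
The density band at the growth surface is 1991 CE, so the stress band dates to 1991 − 98 = 1893 CE.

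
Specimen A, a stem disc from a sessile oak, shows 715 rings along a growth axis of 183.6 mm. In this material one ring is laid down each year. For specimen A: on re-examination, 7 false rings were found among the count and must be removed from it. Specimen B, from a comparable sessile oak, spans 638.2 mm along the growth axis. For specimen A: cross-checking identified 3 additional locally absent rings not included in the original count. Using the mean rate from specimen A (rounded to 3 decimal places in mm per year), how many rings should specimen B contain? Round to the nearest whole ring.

Specimen A: adjusted count: 715 − 7 + 3 = 711 rings.
A: Extension rate ≈ 183.6 / 711 = 0.258 mm/year.
B spans 638.2 / 0.258 = 2473.64 years ≈ 2474 rings.

2474 rings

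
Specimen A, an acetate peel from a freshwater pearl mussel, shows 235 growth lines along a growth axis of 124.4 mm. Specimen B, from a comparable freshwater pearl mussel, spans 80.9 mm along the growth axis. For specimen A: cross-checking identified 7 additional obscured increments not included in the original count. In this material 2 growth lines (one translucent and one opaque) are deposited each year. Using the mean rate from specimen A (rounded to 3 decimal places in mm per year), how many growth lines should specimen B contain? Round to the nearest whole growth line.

Specimen A: after corrections the count is 235 + 7 = 242 growth lines.
Specimen A: with 2 growth lines per year, 242 / 2 = 121 years.
A: Mean rate = 124.4 mm / 121 years ≈ 1.028 mm/yr.
Specimen B: 80.9 mm / 1.028 mm per year = 78.70 years; at 2 growth lines per year that is 78.70 × 2 ≈ 157 growth lines.

157 growth lines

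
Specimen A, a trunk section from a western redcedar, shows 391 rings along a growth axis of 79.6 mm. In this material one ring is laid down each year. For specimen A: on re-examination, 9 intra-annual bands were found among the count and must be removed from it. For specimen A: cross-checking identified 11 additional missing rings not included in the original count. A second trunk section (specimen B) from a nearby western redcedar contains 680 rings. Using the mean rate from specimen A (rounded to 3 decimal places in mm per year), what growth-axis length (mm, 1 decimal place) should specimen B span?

Specimen A: correcting the raw count gives 391 − 9 + 11 = 393 true rings.
A: Mean rate = 79.6 mm / 393 years ≈ 0.203 mm/year.
B's length ≈ 0.203 × 680 = 138.0 mm.

138.0 mm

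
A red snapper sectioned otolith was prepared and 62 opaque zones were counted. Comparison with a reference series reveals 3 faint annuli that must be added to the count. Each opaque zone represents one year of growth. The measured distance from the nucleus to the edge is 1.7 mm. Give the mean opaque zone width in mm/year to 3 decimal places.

True opaque zone count = 62 + 3 = 65.
Mean rate = 1.7 mm / 65 years ≈ 0.026 mm/year.

0.026 mm/year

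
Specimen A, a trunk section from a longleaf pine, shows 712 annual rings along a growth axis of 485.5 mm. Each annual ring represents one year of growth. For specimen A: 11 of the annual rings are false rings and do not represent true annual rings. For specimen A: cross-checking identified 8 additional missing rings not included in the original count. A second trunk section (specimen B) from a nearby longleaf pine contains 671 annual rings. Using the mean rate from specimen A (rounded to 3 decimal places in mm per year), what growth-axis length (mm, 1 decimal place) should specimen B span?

459.6 mm

Specimen A: true annual ring count = 712 − 11 + 8 = 709.
A: 485.5 mm over 709 years gives 485.5 / 709 ≈ 0.685 mm per year.
Length of B = 0.685 × 671 = 459.6 mm.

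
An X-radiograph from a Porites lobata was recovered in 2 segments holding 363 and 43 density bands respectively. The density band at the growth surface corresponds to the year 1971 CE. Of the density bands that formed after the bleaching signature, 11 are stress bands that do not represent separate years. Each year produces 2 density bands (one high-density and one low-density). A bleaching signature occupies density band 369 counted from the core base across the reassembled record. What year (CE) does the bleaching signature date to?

Total density bands = 363 + 43 = 406.
The bleaching signature sits at density band 369 from the core base, so 406 − 369 = 37 density bands formed after it.
Removing the 11 false density bands leaves 37 − 11 = 26 true density bands beyond the bleaching signature.
Dividing by 2 density bands per year: 26 / 2 = 13 years.
Counting back 13 years from 1971 CE places the bleaching signature in 1971 − 13 = 1958 CE.

1958 CE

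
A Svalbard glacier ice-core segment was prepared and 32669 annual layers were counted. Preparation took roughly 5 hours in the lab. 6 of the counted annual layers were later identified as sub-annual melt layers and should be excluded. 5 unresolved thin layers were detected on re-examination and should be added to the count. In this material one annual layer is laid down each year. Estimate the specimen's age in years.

Adjusted count: 32669 − 6 + 5 = 32668 annual layers.
With a one-to-one annual layer periodicity this is 32668 years.

32668 yr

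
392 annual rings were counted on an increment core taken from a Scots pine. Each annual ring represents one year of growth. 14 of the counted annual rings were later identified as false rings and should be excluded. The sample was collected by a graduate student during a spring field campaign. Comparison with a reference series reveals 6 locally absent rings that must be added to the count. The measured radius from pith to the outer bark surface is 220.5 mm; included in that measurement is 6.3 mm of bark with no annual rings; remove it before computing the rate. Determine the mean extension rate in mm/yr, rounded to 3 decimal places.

0.558 mm/yr

Adjusted count: 392 − 14 + 6 = 384 annual rings.
Removing the 6.3 mm offcut leaves 220.5 − 6.3 = 214.2 mm.
Extension rate ≈ 214.2 / 384 = 0.558 mm/yr.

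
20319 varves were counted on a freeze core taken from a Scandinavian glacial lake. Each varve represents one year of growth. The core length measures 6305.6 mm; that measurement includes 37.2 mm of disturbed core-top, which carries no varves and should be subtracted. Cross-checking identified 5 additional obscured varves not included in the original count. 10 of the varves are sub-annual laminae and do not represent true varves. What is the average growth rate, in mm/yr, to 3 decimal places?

After corrections the count is 20319 − 10 + 5 = 20314 varves.
Removing the 37.2 mm offcut leaves 6305.6 − 37.2 = 6268.4 mm.
Mean rate = 6268.4 mm / 20314 years ≈ 0.309 mm/yr.

0.309 mm/yr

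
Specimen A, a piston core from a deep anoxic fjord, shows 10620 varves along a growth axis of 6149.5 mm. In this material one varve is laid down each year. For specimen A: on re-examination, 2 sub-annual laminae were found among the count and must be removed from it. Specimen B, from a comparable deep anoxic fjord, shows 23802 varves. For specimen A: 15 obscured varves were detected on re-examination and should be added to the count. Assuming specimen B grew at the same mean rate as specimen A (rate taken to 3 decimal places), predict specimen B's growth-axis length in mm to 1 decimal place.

Specimen A: correcting the raw count gives 10620 − 2 + 15 = 10633 true varves.
A: 6149.5 mm over 10633 years gives 6149.5 / 10633 ≈ 0.578 mm/year.
For B, 0.578 mm/year × 23802 years = 13757.6 mm.

13757.6 mm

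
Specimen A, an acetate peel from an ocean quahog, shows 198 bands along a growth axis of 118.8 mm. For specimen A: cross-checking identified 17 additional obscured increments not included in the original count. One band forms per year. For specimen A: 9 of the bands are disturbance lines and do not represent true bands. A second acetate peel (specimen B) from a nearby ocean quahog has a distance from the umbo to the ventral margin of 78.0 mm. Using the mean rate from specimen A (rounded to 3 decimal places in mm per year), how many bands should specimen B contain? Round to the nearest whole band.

Specimen A: true band count = 198 − 9 + 17 = 206.
A: Mean rate = 118.8 mm / 206 years ≈ 0.577 mm/year.
Specimen B: 78.0 mm / 0.577 mm per year = 135.18 years ≈ 135 bands.

135 bands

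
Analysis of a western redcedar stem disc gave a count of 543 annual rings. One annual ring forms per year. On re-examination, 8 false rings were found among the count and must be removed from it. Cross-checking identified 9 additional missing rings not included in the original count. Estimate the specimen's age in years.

544 years

Correcting the raw count gives 543 − 8 + 9 = 544 true annual rings.
With a one-to-one annual ring periodicity this is 544 years.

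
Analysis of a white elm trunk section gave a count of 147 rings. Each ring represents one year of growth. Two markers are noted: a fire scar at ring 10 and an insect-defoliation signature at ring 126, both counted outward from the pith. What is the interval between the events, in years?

The two markers are separated by 126 − 10 = 116 rings.
One ring per year makes the interval 116 years.

116 years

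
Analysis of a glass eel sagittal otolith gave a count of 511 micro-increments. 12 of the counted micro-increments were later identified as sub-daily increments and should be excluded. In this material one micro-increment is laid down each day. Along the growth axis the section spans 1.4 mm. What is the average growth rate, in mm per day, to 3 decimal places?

0.003 mm per day

Correcting the raw count gives 511 − 12 = 499 true micro-increments.
Mean rate = 1.4 mm / 499 days ≈ 0.003 mm per day.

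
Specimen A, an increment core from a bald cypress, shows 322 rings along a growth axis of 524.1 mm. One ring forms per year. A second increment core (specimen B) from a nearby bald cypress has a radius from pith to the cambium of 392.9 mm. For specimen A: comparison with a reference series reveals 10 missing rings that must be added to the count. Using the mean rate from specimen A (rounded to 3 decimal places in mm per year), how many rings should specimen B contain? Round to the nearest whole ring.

Specimen A: adjusted count: 322 + 10 = 332 rings.
A: Mean rate = 524.1 mm / 332 years ≈ 1.579 mm/year.
For B, 392.9 / 1.579 = 248.83 years ≈ 249 rings.

249 rings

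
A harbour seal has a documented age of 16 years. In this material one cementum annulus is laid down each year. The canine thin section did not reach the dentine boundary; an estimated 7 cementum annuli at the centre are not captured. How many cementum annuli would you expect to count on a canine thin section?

9 cementum annuli

Expected cementum annuli over 16 years: 16.
Subtracting the 7 cementum annuli not captured gives 16 − 7 = 9 cementum annuli in the record.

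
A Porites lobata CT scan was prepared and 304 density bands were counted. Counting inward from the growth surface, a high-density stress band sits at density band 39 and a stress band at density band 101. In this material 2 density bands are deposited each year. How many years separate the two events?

31 years

The two markers are separated by 101 − 39 = 62 density bands.
Dividing by 2 density bands per year: 62 / 2 = 31 years.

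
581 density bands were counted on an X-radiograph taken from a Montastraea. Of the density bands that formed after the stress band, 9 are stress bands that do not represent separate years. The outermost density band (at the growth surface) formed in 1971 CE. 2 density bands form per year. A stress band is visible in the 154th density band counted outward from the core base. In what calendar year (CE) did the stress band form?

1762 CE

The stress band sits at density band 154 from the core base, so 581 − 154 = 427 density bands formed after it.
Removing the 9 false density bands leaves 427 − 9 = 418 true density bands beyond the stress band.
With 2 density bands per year, 418 / 2 = 209 years.
Counting back 209 years from 1971 CE places the stress band in 1971 − 209 = 1762 CE.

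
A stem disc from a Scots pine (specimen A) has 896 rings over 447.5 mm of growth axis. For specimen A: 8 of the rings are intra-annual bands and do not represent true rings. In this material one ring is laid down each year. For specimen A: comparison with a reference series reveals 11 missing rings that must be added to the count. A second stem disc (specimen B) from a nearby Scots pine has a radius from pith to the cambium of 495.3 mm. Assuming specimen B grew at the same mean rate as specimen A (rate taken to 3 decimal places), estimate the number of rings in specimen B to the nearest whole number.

Specimen A: correcting the raw count gives 896 − 8 + 11 = 899 true rings.
A: 447.5 mm over 899 years gives 447.5 / 899 ≈ 0.498 mm/year.
Specimen B: 495.3 mm / 0.498 mm per year = 994.58 years ≈ 995 rings.

995 rings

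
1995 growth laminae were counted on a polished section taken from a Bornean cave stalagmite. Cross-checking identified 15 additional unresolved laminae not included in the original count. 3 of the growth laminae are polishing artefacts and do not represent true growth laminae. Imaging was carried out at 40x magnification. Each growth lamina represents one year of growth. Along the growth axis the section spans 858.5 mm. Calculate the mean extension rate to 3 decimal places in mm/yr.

0.428 mm/yr

Adjusted count: 1995 − 3 + 15 = 2007 growth laminae.
Extension rate ≈ 858.5 / 2007 = 0.428 mm/yr.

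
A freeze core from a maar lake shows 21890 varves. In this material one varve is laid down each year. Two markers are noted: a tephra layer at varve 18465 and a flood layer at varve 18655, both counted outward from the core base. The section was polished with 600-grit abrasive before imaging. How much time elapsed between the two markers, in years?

190 years

Separation: 18655 − 18465 = 190 varves.
At one varve per year, 190 years elapsed between them.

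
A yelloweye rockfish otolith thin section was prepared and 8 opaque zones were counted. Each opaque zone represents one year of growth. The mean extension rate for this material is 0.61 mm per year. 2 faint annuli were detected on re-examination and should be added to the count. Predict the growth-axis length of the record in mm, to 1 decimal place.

6.1 mm

Adjusted count: 8 + 2 = 10 opaque zones.
Predicted length = 0.61 mm/year × 10 years = 6.1 mm.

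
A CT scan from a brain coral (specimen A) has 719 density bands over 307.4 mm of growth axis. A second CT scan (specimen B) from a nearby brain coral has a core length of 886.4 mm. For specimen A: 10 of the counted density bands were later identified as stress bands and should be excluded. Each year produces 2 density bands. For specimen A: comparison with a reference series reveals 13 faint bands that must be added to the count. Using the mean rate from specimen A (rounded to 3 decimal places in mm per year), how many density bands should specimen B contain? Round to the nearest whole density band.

2081 density bands

Specimen A: after corrections the count is 719 − 10 + 13 = 722 density bands.
Specimen A: with 2 density bands per year, 722 / 2 = 361 years.
A: Mean rate = 307.4 mm / 361 years ≈ 0.852 mm/year.
B spans 886.4 / 0.852 = 1040.38 years; at 2 density bands per year that is 1040.38 × 2 ≈ 2081 density bands.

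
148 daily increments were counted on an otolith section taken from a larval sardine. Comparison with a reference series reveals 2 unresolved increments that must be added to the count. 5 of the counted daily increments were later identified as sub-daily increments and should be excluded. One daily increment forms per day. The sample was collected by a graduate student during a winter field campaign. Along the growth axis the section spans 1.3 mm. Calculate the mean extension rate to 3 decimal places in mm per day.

True daily increment count = 148 − 5 + 2 = 145.
Extension rate ≈ 1.3 / 145 = 0.009 mm per day.

0.009 mm per day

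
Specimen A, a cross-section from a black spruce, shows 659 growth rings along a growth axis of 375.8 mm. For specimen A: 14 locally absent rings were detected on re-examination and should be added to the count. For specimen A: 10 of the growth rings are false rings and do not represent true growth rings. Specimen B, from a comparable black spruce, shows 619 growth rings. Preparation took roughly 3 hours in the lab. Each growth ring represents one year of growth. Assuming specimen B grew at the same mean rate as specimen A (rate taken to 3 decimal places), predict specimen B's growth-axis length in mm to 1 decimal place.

Specimen A: adjusted count: 659 − 10 + 14 = 663 growth rings.
A: 375.8 mm over 663 years gives 375.8 / 663 ≈ 0.567 mm/yr.
B's length ≈ 0.567 × 619 = 351.0 mm.

351.0 mm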